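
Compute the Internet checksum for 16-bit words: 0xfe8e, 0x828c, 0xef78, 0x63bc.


Sum all words (with carry folding):
+ 0xfe8e = 0xfe8e
+ 0x828c = 0x811b
+ 0xef78 = 0x7094
+ 0x63bc = 0xd450
One's complement: ~0xd450
Checksum = 0x2baf


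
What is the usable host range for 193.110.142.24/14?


Network: 193.108.0.0
Broadcast: 193.111.255.255
First usable = network + 1
Last usable = broadcast - 1
Range: 193.108.0.1 to 193.111.255.254


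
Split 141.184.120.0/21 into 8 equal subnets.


New prefix = 21 + 3 = 24
Each subnet has 256 addresses
  141.184.120.0/24
  141.184.121.0/24
  141.184.122.0/24
  141.184.123.0/24
  141.184.124.0/24
  141.184.125.0/24
  141.184.126.0/24
  141.184.127.0/24
Subnets: 141.184.120.0/24, 141.184.121.0/24, 141.184.122.0/24, 141.184.123.0/24, 141.184.124.0/24, 141.184.125.0/24, 141.184.126.0/24, 141.184.127.0/24


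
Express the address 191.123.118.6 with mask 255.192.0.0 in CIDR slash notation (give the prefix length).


Binary: 11111111.11000000.00000000.00000000
Count leading 1s
Prefix: /10


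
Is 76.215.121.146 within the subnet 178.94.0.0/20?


Subnet network: 178.94.0.0
Test IP AND mask: 76.215.112.0
No, 76.215.121.146 is not in 178.94.0.0/20


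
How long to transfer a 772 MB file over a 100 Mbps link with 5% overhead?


Effective throughput = 100 * (1 - 5/100) = 95 Mbps
File size in Mb = 772 * 8 = 6176 Mb
Time = 6176 / 95
Time = 65.0105 seconds


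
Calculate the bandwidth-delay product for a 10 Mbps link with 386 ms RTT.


BDP = bandwidth * RTT
= 10 Mbps * 386 ms
= 10 * 1e6 * 386 / 1000 bits
= 3860000 bits
= 482500 bytes
= 471.1914 KB
BDP = 3860000 bits (482500 bytes)


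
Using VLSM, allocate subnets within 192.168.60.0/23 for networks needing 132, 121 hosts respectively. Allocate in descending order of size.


132 hosts -> /24 (254 usable): 192.168.60.0/24
121 hosts -> /25 (126 usable): 192.168.61.0/25
Allocation: 192.168.60.0/24 (132 hosts, 254 usable); 192.168.61.0/25 (121 hosts, 126 usable)


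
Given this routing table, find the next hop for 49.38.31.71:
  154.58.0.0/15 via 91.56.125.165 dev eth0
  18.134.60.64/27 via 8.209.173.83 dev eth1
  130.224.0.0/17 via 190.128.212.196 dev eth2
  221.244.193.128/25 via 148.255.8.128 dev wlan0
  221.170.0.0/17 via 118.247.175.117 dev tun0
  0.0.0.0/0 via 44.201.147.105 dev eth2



Longest prefix match for 49.38.31.71:
  /15 154.58.0.0: no
  /27 18.134.60.64: no
  /17 130.224.0.0: no
  /25 221.244.193.128: no
  /17 221.170.0.0: no
  /0 0.0.0.0: MATCH
Selected: next-hop 44.201.147.105 via eth2 (matched /0)


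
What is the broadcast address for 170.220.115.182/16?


Network: 170.220.0.0/16
Host bits = 16
Set all host bits to 1:
Broadcast: 170.220.255.255


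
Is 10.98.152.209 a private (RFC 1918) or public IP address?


RFC 1918 private ranges:
  10.0.0.0/8 (10.0.0.0 - 10.255.255.255)
  172.16.0.0/12 (172.16.0.0 - 172.31.255.255)
  192.168.0.0/16 (192.168.0.0 - 192.168.255.255)
Private (in 10.0.0.0/8)


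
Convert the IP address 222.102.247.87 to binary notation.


222 = 11011110
102 = 01100110
247 = 11110111
87 = 01010111
Binary: 11011110.01100110.11110111.01010111


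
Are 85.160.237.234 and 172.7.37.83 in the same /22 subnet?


Mask: 255.255.252.0
85.160.237.234 AND mask = 85.160.236.0
172.7.37.83 AND mask = 172.7.36.0
No, different subnets (85.160.236.0 vs 172.7.36.0)


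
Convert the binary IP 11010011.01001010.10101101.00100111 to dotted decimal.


11010011 = 211
01001010 = 74
10101101 = 173
00100111 = 39
IP: 211.74.173.39


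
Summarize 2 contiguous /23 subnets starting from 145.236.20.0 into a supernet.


Original prefix: /23
Number of subnets: 2 = 2^1
New prefix = 23 - 1 = 22
Supernet: 145.236.20.0/22


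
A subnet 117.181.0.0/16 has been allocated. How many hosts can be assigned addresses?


Host bits = 32 - 16 = 16
Total addresses = 2^16 = 65536
Usable = total - 2 (network and broadcast)
Usable hosts: 65534


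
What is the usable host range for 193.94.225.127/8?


Network: 193.0.0.0
Broadcast: 193.255.255.255
First usable = network + 1
Last usable = broadcast - 1
Range: 193.0.0.1 to 193.255.255.254


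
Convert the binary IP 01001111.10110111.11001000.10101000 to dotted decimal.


01001111 = 79
10110111 = 183
11001000 = 200
10101000 = 168
IP: 79.183.200.168


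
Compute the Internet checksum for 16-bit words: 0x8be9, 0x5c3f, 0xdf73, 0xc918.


Sum all words (with carry folding):
+ 0x8be9 = 0x8be9
+ 0x5c3f = 0xe828
+ 0xdf73 = 0xc79c
+ 0xc918 = 0x90b5
One's complement: ~0x90b5
Checksum = 0x6f4a


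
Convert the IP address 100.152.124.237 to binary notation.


100 = 01100100
152 = 10011000
124 = 01111100
237 = 11101101
Binary: 01100100.10011000.01111100.11101101


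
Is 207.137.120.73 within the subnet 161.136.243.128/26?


Subnet network: 161.136.243.128
Test IP AND mask: 207.137.120.64
No, 207.137.120.73 is not in 161.136.243.128/26


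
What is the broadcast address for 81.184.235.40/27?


Network: 81.184.235.32/27
Host bits = 5
Set all host bits to 1:
Broadcast: 81.184.235.63


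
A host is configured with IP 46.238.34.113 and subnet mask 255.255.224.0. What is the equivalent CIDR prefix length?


Binary: 11111111.11111111.11100000.00000000
Count leading 1s
Prefix: /19


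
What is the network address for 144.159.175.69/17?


IP:   10010000.10011111.10101111.01000101
Mask: 11111111.11111111.10000000.00000000
AND operation:
Net:  10010000.10011111.10000000.00000000
Network: 144.159.128.0/17


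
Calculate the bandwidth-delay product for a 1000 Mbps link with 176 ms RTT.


BDP = bandwidth * RTT
= 1000 Mbps * 176 ms
= 1000 * 1e6 * 176 / 1000 bits
= 176000000 bits
= 22000000 bytes
= 21484.375 KB
BDP = 176000000 bits (22000000 bytes)


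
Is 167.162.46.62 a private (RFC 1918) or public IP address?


RFC 1918 private ranges:
  10.0.0.0/8 (10.0.0.0 - 10.255.255.255)
  172.16.0.0/12 (172.16.0.0 - 172.31.255.255)
  192.168.0.0/16 (192.168.0.0 - 192.168.255.255)
Public (not in any RFC 1918 range)


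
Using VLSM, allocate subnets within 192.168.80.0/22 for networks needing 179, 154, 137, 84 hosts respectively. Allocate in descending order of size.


179 hosts -> /24 (254 usable): 192.168.80.0/24
154 hosts -> /24 (254 usable): 192.168.81.0/24
137 hosts -> /24 (254 usable): 192.168.82.0/24
84 hosts -> /25 (126 usable): 192.168.83.0/25
Allocation: 192.168.80.0/24 (179 hosts, 254 usable); 192.168.81.0/24 (154 hosts, 254 usable); 192.168.82.0/24 (137 hosts, 254 usable); 192.168.83.0/25 (84 hosts, 126 usable)


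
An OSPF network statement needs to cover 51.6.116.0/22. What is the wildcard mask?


Subnet mask: 255.255.252.0
Wildcard = 255.255.255.255 - subnet mask
255 - 255 = 0
255 - 255 = 0
255 - 252 = 3
255 - 0 = 255
Wildcard: 0.0.3.255


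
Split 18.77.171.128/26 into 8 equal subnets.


New prefix = 26 + 3 = 29
Each subnet has 8 addresses
  18.77.171.128/29
  18.77.171.136/29
  18.77.171.144/29
  18.77.171.152/29
  18.77.171.160/29
  18.77.171.168/29
  18.77.171.176/29
  18.77.171.184/29
Subnets: 18.77.171.128/29, 18.77.171.136/29, 18.77.171.144/29, 18.77.171.152/29, 18.77.171.160/29, 18.77.171.168/29, 18.77.171.176/29, 18.77.171.184/29


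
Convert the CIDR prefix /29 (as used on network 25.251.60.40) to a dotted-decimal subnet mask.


/29 means 29 network bits, 3 host bits
Binary: 11111111111111111111111111111000
Mask: 255.255.255.248


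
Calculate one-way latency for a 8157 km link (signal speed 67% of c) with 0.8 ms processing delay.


Speed = 0.67 * 3e5 km/s = 201000 km/s
Propagation delay = 8157 / 201000 = 0.0406 s = 40.5821 ms
Processing delay = 0.8 ms
Total one-way latency = 41.3821 ms


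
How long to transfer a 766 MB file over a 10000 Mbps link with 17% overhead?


Effective throughput = 10000 * (1 - 17/100) = 8300 Mbps
File size in Mb = 766 * 8 = 6128 Mb
Time = 6128 / 8300
Time = 0.7383 seconds


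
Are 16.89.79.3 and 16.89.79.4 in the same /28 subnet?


Mask: 255.255.255.240
16.89.79.3 AND mask = 16.89.79.0
16.89.79.4 AND mask = 16.89.79.0
Yes, same subnet (16.89.79.0)


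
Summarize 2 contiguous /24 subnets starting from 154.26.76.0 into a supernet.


Original prefix: /24
Number of subnets: 2 = 2^1
New prefix = 24 - 1 = 23
Supernet: 154.26.76.0/23


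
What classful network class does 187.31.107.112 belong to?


First octet: 187
Binary: 10111011
10xxxxxx -> Class B (128-191)
Class B, default mask 255.255.0.0 (/16)


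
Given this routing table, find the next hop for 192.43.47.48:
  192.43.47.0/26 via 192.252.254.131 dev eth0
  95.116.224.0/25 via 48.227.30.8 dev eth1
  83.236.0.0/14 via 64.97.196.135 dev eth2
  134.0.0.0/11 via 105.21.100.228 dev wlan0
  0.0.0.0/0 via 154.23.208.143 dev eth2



Longest prefix match for 192.43.47.48:
  /26 192.43.47.0: MATCH
  /25 95.116.224.0: no
  /14 83.236.0.0: no
  /11 134.0.0.0: no
  /0 0.0.0.0: MATCH
Selected: next-hop 192.252.254.131 via eth0 (matched /26)


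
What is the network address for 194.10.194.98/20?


IP:   11000010.00001010.11000010.01100010
Mask: 11111111.11111111.11110000.00000000
AND operation:
Net:  11000010.00001010.11000000.00000000
Network: 194.10.192.0/20


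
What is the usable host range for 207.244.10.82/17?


Network: 207.244.0.0
Broadcast: 207.244.127.255
First usable = network + 1
Last usable = broadcast - 1
Range: 207.244.0.1 to 207.244.127.254


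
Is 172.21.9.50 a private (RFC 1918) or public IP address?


RFC 1918 private ranges:
  10.0.0.0/8 (10.0.0.0 - 10.255.255.255)
  172.16.0.0/12 (172.16.0.0 - 172.31.255.255)
  192.168.0.0/16 (192.168.0.0 - 192.168.255.255)
Private (in 172.16.0.0/12)


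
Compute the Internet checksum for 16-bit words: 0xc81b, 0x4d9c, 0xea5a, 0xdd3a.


Sum all words (with carry folding):
+ 0xc81b = 0xc81b
+ 0x4d9c = 0x15b8
+ 0xea5a = 0x0013
+ 0xdd3a = 0xdd4d
One's complement: ~0xdd4d
Checksum = 0x22b2


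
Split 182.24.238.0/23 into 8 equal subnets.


New prefix = 23 + 3 = 26
Each subnet has 64 addresses
  182.24.238.0/26
  182.24.238.64/26
  182.24.238.128/26
  182.24.238.192/26
  182.24.239.0/26
  182.24.239.64/26
  182.24.239.128/26
  182.24.239.192/26
Subnets: 182.24.238.0/26, 182.24.238.64/26, 182.24.238.128/26, 182.24.238.192/26, 182.24.239.0/26, 182.24.239.64/26, 182.24.239.128/26, 182.24.239.192/26


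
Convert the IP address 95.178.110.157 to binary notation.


95 = 01011111
178 = 10110010
110 = 01101110
157 = 10011101
Binary: 01011111.10110010.01101110.10011101


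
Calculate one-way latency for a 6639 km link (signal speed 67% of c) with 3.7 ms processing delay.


Speed = 0.67 * 3e5 km/s = 201000 km/s
Propagation delay = 6639 / 201000 = 0.033 s = 33.0299 ms
Processing delay = 3.7 ms
Total one-way latency = 36.7299 ms


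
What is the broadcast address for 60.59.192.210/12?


Network: 60.48.0.0/12
Host bits = 20
Set all host bits to 1:
Broadcast: 60.63.255.255


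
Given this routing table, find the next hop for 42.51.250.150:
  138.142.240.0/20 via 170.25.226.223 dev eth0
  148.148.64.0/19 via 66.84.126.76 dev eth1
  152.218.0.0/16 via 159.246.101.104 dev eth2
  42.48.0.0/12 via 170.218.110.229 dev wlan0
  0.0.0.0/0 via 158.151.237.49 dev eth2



Longest prefix match for 42.51.250.150:
  /20 138.142.240.0: no
  /19 148.148.64.0: no
  /16 152.218.0.0: no
  /12 42.48.0.0: MATCH
  /0 0.0.0.0: MATCH
Selected: next-hop 170.218.110.229 via wlan0 (matched /12)


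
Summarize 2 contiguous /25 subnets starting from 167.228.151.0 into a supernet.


Original prefix: /25
Number of subnets: 2 = 2^1
New prefix = 25 - 1 = 24
Supernet: 167.228.151.0/24


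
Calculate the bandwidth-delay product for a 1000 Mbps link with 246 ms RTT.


BDP = bandwidth * RTT
= 1000 Mbps * 246 ms
= 1000 * 1e6 * 246 / 1000 bits
= 246000000 bits
= 30750000 bytes
= 30029.2969 KB
BDP = 246000000 bits (30750000 bytes)


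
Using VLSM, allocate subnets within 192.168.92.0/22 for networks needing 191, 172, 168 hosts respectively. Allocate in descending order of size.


191 hosts -> /24 (254 usable): 192.168.92.0/24
172 hosts -> /24 (254 usable): 192.168.93.0/24
168 hosts -> /24 (254 usable): 192.168.94.0/24
Allocation: 192.168.92.0/24 (191 hosts, 254 usable); 192.168.93.0/24 (172 hosts, 254 usable); 192.168.94.0/24 (168 hosts, 254 usable)


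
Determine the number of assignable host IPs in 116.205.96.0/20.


Host bits = 32 - 20 = 12
Total addresses = 2^12 = 4096
Usable = total - 2 (network and broadcast)
Usable hosts: 4094


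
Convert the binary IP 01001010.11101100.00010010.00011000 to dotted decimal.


01001010 = 74
11101100 = 236
00010010 = 18
00011000 = 24
IP: 74.236.18.24


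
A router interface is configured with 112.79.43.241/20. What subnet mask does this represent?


/20 means 20 network bits, 12 host bits
Binary: 11111111111111111111000000000000
Mask: 255.255.240.0


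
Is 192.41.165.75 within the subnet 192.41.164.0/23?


Subnet network: 192.41.164.0
Test IP AND mask: 192.41.164.0
Yes, 192.41.165.75 is in 192.41.164.0/23


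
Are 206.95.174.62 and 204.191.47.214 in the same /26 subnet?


Mask: 255.255.255.192
206.95.174.62 AND mask = 206.95.174.0
204.191.47.214 AND mask = 204.191.47.192
No, different subnets (206.95.174.0 vs 204.191.47.192)


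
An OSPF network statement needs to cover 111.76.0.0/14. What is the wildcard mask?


Subnet mask: 255.252.0.0
Wildcard = 255.255.255.255 - subnet mask
255 - 255 = 0
255 - 252 = 3
255 - 0 = 255
255 - 0 = 255
Wildcard: 0.3.255.255


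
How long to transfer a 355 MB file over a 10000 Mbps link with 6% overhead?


Effective throughput = 10000 * (1 - 6/100) = 9400 Mbps
File size in Mb = 355 * 8 = 2840 Mb
Time = 2840 / 9400
Time = 0.3021 seconds


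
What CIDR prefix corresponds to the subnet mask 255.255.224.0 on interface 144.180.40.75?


Binary: 11111111.11111111.11100000.00000000
Count leading 1s
Prefix: /19


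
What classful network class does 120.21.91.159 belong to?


First octet: 120
Binary: 01111000
0xxxxxxx -> Class A (1-126)
Class A, default mask 255.0.0.0 (/8)


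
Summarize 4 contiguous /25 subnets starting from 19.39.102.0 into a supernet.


Original prefix: /25
Number of subnets: 4 = 2^2
New prefix = 25 - 2 = 23
Supernet: 19.39.102.0/23


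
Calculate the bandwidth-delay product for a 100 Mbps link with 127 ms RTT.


BDP = bandwidth * RTT
= 100 Mbps * 127 ms
= 100 * 1e6 * 127 / 1000 bits
= 12700000 bits
= 1587500 bytes
= 1550.293 KB
BDP = 12700000 bits (1587500 bytes)


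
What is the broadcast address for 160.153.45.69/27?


Network: 160.153.45.64/27
Host bits = 5
Set all host bits to 1:
Broadcast: 160.153.45.95


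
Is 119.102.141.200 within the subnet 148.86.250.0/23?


Subnet network: 148.86.250.0
Test IP AND mask: 119.102.140.0
No, 119.102.141.200 is not in 148.86.250.0/23


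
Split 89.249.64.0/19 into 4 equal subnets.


New prefix = 19 + 2 = 21
Each subnet has 2048 addresses
  89.249.64.0/21
  89.249.72.0/21
  89.249.80.0/21
  89.249.88.0/21
Subnets: 89.249.64.0/21, 89.249.72.0/21, 89.249.80.0/21, 89.249.88.0/21


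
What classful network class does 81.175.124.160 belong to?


First octet: 81
Binary: 01010001
0xxxxxxx -> Class A (1-126)
Class A, default mask 255.0.0.0 (/8)


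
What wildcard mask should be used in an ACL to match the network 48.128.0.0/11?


Subnet mask: 255.224.0.0
Wildcard = 255.255.255.255 - subnet mask
255 - 255 = 0
255 - 224 = 31
255 - 0 = 255
255 - 0 = 255
Wildcard: 0.31.255.255


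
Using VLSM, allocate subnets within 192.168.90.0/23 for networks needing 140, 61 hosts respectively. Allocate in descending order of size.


140 hosts -> /24 (254 usable): 192.168.90.0/24
61 hosts -> /26 (62 usable): 192.168.91.0/26
Allocation: 192.168.90.0/24 (140 hosts, 254 usable); 192.168.91.0/26 (61 hosts, 62 usable)


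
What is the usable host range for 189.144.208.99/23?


Network: 189.144.208.0
Broadcast: 189.144.209.255
First usable = network + 1
Last usable = broadcast - 1
Range: 189.144.208.1 to 189.144.209.254


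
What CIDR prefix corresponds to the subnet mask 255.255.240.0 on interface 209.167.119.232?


Binary: 11111111.11111111.11110000.00000000
Count leading 1s
Prefix: /20


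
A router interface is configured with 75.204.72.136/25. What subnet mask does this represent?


/25 means 25 network bits, 7 host bits
Binary: 11111111111111111111111110000000
Mask: 255.255.255.128


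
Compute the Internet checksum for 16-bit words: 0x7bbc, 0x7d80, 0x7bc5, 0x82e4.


Sum all words (with carry folding):
+ 0x7bbc = 0x7bbc
+ 0x7d80 = 0xf93c
+ 0x7bc5 = 0x7502
+ 0x82e4 = 0xf7e6
One's complement: ~0xf7e6
Checksum = 0x0819


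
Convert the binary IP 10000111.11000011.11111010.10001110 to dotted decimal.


10000111 = 135
11000011 = 195
11111010 = 250
10001110 = 142
IP: 135.195.250.142


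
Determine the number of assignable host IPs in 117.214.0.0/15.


Host bits = 32 - 15 = 17
Total addresses = 2^17 = 131072
Usable = total - 2 (network and broadcast)
Usable hosts: 131070


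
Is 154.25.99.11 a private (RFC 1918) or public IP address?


RFC 1918 private ranges:
  10.0.0.0/8 (10.0.0.0 - 10.255.255.255)
  172.16.0.0/12 (172.16.0.0 - 172.31.255.255)
  192.168.0.0/16 (192.168.0.0 - 192.168.255.255)
Public (not in any RFC 1918 range)


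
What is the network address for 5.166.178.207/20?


IP:   00000101.10100110.10110010.11001111
Mask: 11111111.11111111.11110000.00000000
AND operation:
Net:  00000101.10100110.10110000.00000000
Network: 5.166.176.0/20


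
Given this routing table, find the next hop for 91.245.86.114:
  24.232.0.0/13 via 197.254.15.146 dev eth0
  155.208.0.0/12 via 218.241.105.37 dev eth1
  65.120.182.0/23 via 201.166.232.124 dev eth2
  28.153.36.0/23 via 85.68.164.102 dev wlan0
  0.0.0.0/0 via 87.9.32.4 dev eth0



Longest prefix match for 91.245.86.114:
  /13 24.232.0.0: no
  /12 155.208.0.0: no
  /23 65.120.182.0: no
  /23 28.153.36.0: no
  /0 0.0.0.0: MATCH
Selected: next-hop 87.9.32.4 via eth0 (matched /0)


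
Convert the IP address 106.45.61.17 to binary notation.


106 = 01101010
45 = 00101101
61 = 00111101
17 = 00010001
Binary: 01101010.00101101.00111101.00010001


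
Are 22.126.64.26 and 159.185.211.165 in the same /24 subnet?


Mask: 255.255.255.0
22.126.64.26 AND mask = 22.126.64.0
159.185.211.165 AND mask = 159.185.211.0
No, different subnets (22.126.64.0 vs 159.185.211.0)


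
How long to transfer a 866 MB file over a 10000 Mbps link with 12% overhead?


Effective throughput = 10000 * (1 - 12/100) = 8800 Mbps
File size in Mb = 866 * 8 = 6928 Mb
Time = 6928 / 8800
Time = 0.7873 seconds


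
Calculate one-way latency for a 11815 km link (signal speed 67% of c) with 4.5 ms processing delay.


Speed = 0.67 * 3e5 km/s = 201000 km/s
Propagation delay = 11815 / 201000 = 0.0588 s = 58.7811 ms
Processing delay = 4.5 ms
Total one-way latency = 63.2811 ms


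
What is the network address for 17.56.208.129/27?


IP:   00010001.00111000.11010000.10000001
Mask: 11111111.11111111.11111111.11100000
AND operation:
Net:  00010001.00111000.11010000.10000000
Network: 17.56.208.128/27


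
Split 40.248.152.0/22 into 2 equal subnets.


New prefix = 22 + 1 = 23
Each subnet has 512 addresses
  40.248.152.0/23
  40.248.154.0/23
Subnets: 40.248.152.0/23, 40.248.154.0/23


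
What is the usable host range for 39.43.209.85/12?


Network: 39.32.0.0
Broadcast: 39.47.255.255
First usable = network + 1
Last usable = broadcast - 1
Range: 39.32.0.1 to 39.47.255.254


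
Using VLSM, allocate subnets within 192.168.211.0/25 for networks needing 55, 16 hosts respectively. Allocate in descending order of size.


55 hosts -> /26 (62 usable): 192.168.211.0/26
16 hosts -> /27 (30 usable): 192.168.211.64/27
Allocation: 192.168.211.0/26 (55 hosts, 62 usable); 192.168.211.64/27 (16 hosts, 30 usable)


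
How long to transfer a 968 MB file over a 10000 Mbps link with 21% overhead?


Effective throughput = 10000 * (1 - 21/100) = 7900 Mbps
File size in Mb = 968 * 8 = 7744 Mb
Time = 7744 / 7900
Time = 0.9803 seconds


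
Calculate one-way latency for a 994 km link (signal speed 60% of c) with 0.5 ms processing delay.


Speed = 0.6 * 3e5 km/s = 180000 km/s
Propagation delay = 994 / 180000 = 0.0055 s = 5.5222 ms
Processing delay = 0.5 ms
Total one-way latency = 6.0222 ms


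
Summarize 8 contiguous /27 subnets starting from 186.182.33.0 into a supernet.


Original prefix: /27
Number of subnets: 8 = 2^3
New prefix = 27 - 3 = 24
Supernet: 186.182.33.0/24


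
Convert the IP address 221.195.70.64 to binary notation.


221 = 11011101
195 = 11000011
70 = 01000110
64 = 01000000
Binary: 11011101.11000011.01000110.01000000


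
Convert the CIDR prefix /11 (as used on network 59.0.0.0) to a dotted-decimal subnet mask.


/11 means 11 network bits, 21 host bits
Binary: 11111111111000000000000000000000
Mask: 255.224.0.0


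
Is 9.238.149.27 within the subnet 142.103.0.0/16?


Subnet network: 142.103.0.0
Test IP AND mask: 9.238.0.0
No, 9.238.149.27 is not in 142.103.0.0/16


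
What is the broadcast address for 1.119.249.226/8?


Network: 1.0.0.0/8
Host bits = 24
Set all host bits to 1:
Broadcast: 1.255.255.255


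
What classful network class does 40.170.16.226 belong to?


First octet: 40
Binary: 00101000
0xxxxxxx -> Class A (1-126)
Class A, default mask 255.0.0.0 (/8)


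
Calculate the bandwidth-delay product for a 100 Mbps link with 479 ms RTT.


BDP = bandwidth * RTT
= 100 Mbps * 479 ms
= 100 * 1e6 * 479 / 1000 bits
= 47900000 bits
= 5987500 bytes
= 5847.168 KB
BDP = 47900000 bits (5987500 bytes)


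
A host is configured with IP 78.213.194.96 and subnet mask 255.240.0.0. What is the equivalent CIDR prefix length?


Binary: 11111111.11110000.00000000.00000000
Count leading 1s
Prefix: /12


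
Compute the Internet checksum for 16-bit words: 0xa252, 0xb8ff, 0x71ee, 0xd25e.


Sum all words (with carry folding):
+ 0xa252 = 0xa252
+ 0xb8ff = 0x5b52
+ 0x71ee = 0xcd40
+ 0xd25e = 0x9f9f
One's complement: ~0x9f9f
Checksum = 0x6060


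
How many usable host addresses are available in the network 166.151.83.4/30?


Host bits = 32 - 30 = 2
Total addresses = 2^2 = 4
Usable = total - 2 (network and broadcast)
Usable hosts: 2


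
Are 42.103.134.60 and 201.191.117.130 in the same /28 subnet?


Mask: 255.255.255.240
42.103.134.60 AND mask = 42.103.134.48
201.191.117.130 AND mask = 201.191.117.128
No, different subnets (42.103.134.48 vs 201.191.117.128)


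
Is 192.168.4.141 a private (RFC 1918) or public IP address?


RFC 1918 private ranges:
  10.0.0.0/8 (10.0.0.0 - 10.255.255.255)
  172.16.0.0/12 (172.16.0.0 - 172.31.255.255)
  192.168.0.0/16 (192.168.0.0 - 192.168.255.255)
Private (in 192.168.0.0/16)


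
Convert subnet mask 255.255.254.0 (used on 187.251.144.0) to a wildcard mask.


Subnet mask: 255.255.254.0
Wildcard = 255.255.255.255 - subnet mask
255 - 255 = 0
255 - 255 = 0
255 - 254 = 1
255 - 0 = 255
Wildcard: 0.0.1.255


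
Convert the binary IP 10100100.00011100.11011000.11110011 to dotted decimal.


10100100 = 164
00011100 = 28
11011000 = 216
11110011 = 243
IP: 164.28.216.243


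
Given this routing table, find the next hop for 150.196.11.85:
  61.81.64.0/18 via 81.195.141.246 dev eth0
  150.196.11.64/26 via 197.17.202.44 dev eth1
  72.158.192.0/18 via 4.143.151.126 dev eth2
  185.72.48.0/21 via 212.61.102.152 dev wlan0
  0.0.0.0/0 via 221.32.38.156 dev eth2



Longest prefix match for 150.196.11.85:
  /18 61.81.64.0: no
  /26 150.196.11.64: MATCH
  /18 72.158.192.0: no
  /21 185.72.48.0: no
  /0 0.0.0.0: MATCH
Selected: next-hop 197.17.202.44 via eth1 (matched /26)


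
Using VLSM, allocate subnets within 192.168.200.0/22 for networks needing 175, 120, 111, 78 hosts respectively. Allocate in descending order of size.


175 hosts -> /24 (254 usable): 192.168.200.0/24
120 hosts -> /25 (126 usable): 192.168.201.0/25
111 hosts -> /25 (126 usable): 192.168.201.128/25
78 hosts -> /25 (126 usable): 192.168.202.0/25
Allocation: 192.168.200.0/24 (175 hosts, 254 usable); 192.168.201.0/25 (120 hosts, 126 usable); 192.168.201.128/25 (111 hosts, 126 usable); 192.168.202.0/25 (78 hosts, 126 usable)


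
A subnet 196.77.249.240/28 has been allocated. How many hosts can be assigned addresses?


Host bits = 32 - 28 = 4
Total addresses = 2^4 = 16
Usable = total - 2 (network and broadcast)
Usable hosts: 14


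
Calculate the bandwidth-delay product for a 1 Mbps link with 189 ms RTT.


BDP = bandwidth * RTT
= 1 Mbps * 189 ms
= 1 * 1e6 * 189 / 1000 bits
= 189000 bits
= 23625 bytes
= 23.0713 KB
BDP = 189000 bits (23625 bytes)


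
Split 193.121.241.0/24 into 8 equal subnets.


New prefix = 24 + 3 = 27
Each subnet has 32 addresses
  193.121.241.0/27
  193.121.241.32/27
  193.121.241.64/27
  193.121.241.96/27
  193.121.241.128/27
  193.121.241.160/27
  193.121.241.192/27
  193.121.241.224/27
Subnets: 193.121.241.0/27, 193.121.241.32/27, 193.121.241.64/27, 193.121.241.96/27, 193.121.241.128/27, 193.121.241.160/27, 193.121.241.192/27, 193.121.241.224/27


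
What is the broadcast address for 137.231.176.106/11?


Network: 137.224.0.0/11
Host bits = 21
Set all host bits to 1:
Broadcast: 137.255.255.255


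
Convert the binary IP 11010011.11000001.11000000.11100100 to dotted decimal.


11010011 = 211
11000001 = 193
11000000 = 192
11100100 = 228
IP: 211.193.192.228


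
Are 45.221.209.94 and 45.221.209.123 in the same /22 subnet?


Mask: 255.255.252.0
45.221.209.94 AND mask = 45.221.208.0
45.221.209.123 AND mask = 45.221.208.0
Yes, same subnet (45.221.208.0)


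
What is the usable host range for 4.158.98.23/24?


Network: 4.158.98.0
Broadcast: 4.158.98.255
First usable = network + 1
Last usable = broadcast - 1
Range: 4.158.98.1 to 4.158.98.254


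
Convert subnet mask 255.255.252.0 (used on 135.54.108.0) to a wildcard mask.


Subnet mask: 255.255.252.0
Wildcard = 255.255.255.255 - subnet mask
255 - 255 = 0
255 - 255 = 0
255 - 252 = 3
255 - 0 = 255
Wildcard: 0.0.3.255


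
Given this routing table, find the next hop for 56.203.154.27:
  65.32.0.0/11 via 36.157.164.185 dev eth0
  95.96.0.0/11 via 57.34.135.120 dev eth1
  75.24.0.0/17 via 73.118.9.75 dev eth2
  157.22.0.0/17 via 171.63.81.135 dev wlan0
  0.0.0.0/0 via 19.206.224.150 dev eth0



Longest prefix match for 56.203.154.27:
  /11 65.32.0.0: no
  /11 95.96.0.0: no
  /17 75.24.0.0: no
  /17 157.22.0.0: no
  /0 0.0.0.0: MATCH
Selected: next-hop 19.206.224.150 via eth0 (matched /0)


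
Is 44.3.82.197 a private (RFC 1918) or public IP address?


RFC 1918 private ranges:
  10.0.0.0/8 (10.0.0.0 - 10.255.255.255)
  172.16.0.0/12 (172.16.0.0 - 172.31.255.255)
  192.168.0.0/16 (192.168.0.0 - 192.168.255.255)
Public (not in any RFC 1918 range)


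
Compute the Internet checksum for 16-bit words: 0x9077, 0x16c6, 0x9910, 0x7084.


Sum all words (with carry folding):
+ 0x9077 = 0x9077
+ 0x16c6 = 0xa73d
+ 0x9910 = 0x404e
+ 0x7084 = 0xb0d2
One's complement: ~0xb0d2
Checksum = 0x4f2d


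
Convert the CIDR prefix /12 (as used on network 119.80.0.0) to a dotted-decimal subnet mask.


/12 means 12 network bits, 20 host bits
Binary: 11111111111100000000000000000000
Mask: 255.240.0.0


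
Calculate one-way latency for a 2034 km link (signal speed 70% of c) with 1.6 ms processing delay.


Speed = 0.7 * 3e5 km/s = 210000 km/s
Propagation delay = 2034 / 210000 = 0.0097 s = 9.6857 ms
Processing delay = 1.6 ms
Total one-way latency = 11.2857 ms


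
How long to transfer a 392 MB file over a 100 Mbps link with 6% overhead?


Effective throughput = 100 * (1 - 6/100) = 94 Mbps
File size in Mb = 392 * 8 = 3136 Mb
Time = 3136 / 94
Time = 33.3617 seconds


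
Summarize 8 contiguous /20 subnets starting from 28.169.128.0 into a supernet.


Original prefix: /20
Number of subnets: 8 = 2^3
New prefix = 20 - 3 = 17
Supernet: 28.169.128.0/17


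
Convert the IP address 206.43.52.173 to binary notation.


206 = 11001110
43 = 00101011
52 = 00110100
173 = 10101101
Binary: 11001110.00101011.00110100.10101101


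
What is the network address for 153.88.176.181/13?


IP:   10011001.01011000.10110000.10110101
Mask: 11111111.11111000.00000000.00000000
AND operation:
Net:  10011001.01011000.00000000.00000000
Network: 153.88.0.0/13


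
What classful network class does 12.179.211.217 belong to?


First octet: 12
Binary: 00001100
0xxxxxxx -> Class A (1-126)
Class A, default mask 255.0.0.0 (/8)


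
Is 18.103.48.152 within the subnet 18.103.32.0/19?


Subnet network: 18.103.32.0
Test IP AND mask: 18.103.32.0
Yes, 18.103.48.152 is in 18.103.32.0/19


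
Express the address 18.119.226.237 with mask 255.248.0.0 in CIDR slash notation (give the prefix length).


Binary: 11111111.11111000.00000000.00000000
Count leading 1s
Prefix: /13


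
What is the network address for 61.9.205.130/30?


IP:   00111101.00001001.11001101.10000010
Mask: 11111111.11111111.11111111.11111100
AND operation:
Net:  00111101.00001001.11001101.10000000
Network: 61.9.205.128/30


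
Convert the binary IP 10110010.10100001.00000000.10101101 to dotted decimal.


10110010 = 178
10100001 = 161
00000000 = 0
10101101 = 173
IP: 178.161.0.173


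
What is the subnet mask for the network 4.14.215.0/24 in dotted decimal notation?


/24 means 24 network bits, 8 host bits
Binary: 11111111111111111111111100000000
Mask: 255.255.255.0


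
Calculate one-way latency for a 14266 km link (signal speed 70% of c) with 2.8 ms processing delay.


Speed = 0.7 * 3e5 km/s = 210000 km/s
Propagation delay = 14266 / 210000 = 0.0679 s = 67.9333 ms
Processing delay = 2.8 ms
Total one-way latency = 70.7333 ms


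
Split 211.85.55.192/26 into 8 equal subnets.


New prefix = 26 + 3 = 29
Each subnet has 8 addresses
  211.85.55.192/29
  211.85.55.200/29
  211.85.55.208/29
  211.85.55.216/29
  211.85.55.224/29
  211.85.55.232/29
  211.85.55.240/29
  211.85.55.248/29
Subnets: 211.85.55.192/29, 211.85.55.200/29, 211.85.55.208/29, 211.85.55.216/29, 211.85.55.224/29, 211.85.55.232/29, 211.85.55.240/29, 211.85.55.248/29


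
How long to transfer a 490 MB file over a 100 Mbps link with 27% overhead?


Effective throughput = 100 * (1 - 27/100) = 73 Mbps
File size in Mb = 490 * 8 = 3920 Mb
Time = 3920 / 73
Time = 53.6986 seconds


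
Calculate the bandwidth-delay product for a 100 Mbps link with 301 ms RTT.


BDP = bandwidth * RTT
= 100 Mbps * 301 ms
= 100 * 1e6 * 301 / 1000 bits
= 30100000 bits
= 3762500 bytes
= 3674.3164 KB
BDP = 30100000 bits (3762500 bytes)


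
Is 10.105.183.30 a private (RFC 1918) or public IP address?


RFC 1918 private ranges:
  10.0.0.0/8 (10.0.0.0 - 10.255.255.255)
  172.16.0.0/12 (172.16.0.0 - 172.31.255.255)
  192.168.0.0/16 (192.168.0.0 - 192.168.255.255)
Private (in 10.0.0.0/8)


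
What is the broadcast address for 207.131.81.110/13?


Network: 207.128.0.0/13
Host bits = 19
Set all host bits to 1:
Broadcast: 207.135.255.255


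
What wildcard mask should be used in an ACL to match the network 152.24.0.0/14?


Subnet mask: 255.252.0.0
Wildcard = 255.255.255.255 - subnet mask
255 - 255 = 0
255 - 252 = 3
255 - 0 = 255
255 - 0 = 255
Wildcard: 0.3.255.255


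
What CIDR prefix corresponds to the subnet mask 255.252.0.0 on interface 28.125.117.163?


Binary: 11111111.11111100.00000000.00000000
Count leading 1s
Prefix: /14


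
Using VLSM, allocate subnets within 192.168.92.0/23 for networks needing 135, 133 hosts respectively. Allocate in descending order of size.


135 hosts -> /24 (254 usable): 192.168.92.0/24
133 hosts -> /24 (254 usable): 192.168.93.0/24
Allocation: 192.168.92.0/24 (135 hosts, 254 usable); 192.168.93.0/24 (133 hosts, 254 usable)


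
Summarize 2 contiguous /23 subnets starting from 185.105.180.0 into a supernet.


Original prefix: /23
Number of subnets: 2 = 2^1
New prefix = 23 - 1 = 22
Supernet: 185.105.180.0/22


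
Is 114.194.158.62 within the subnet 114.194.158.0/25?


Subnet network: 114.194.158.0
Test IP AND mask: 114.194.158.0
Yes, 114.194.158.62 is in 114.194.158.0/25


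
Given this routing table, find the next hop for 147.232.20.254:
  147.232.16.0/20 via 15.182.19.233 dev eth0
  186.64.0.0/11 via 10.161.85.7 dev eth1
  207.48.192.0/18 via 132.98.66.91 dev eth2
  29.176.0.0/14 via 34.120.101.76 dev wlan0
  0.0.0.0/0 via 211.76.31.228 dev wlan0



Longest prefix match for 147.232.20.254:
  /20 147.232.16.0: MATCH
  /11 186.64.0.0: no
  /18 207.48.192.0: no
  /14 29.176.0.0: no
  /0 0.0.0.0: MATCH
Selected: next-hop 15.182.19.233 via eth0 (matched /20)


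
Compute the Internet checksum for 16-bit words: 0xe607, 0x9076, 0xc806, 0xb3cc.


Sum all words (with carry folding):
+ 0xe607 = 0xe607
+ 0x9076 = 0x767e
+ 0xc806 = 0x3e85
+ 0xb3cc = 0xf251
One's complement: ~0xf251
Checksum = 0x0dae


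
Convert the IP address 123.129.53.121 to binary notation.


123 = 01111011
129 = 10000001
53 = 00110101
121 = 01111001
Binary: 01111011.10000001.00110101.01111001


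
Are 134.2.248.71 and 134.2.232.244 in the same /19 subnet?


Mask: 255.255.224.0
134.2.248.71 AND mask = 134.2.224.0
134.2.232.244 AND mask = 134.2.224.0
Yes, same subnet (134.2.224.0)


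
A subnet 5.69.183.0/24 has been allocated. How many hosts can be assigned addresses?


Host bits = 32 - 24 = 8
Total addresses = 2^8 = 256
Usable = total - 2 (network and broadcast)
Usable hosts: 254


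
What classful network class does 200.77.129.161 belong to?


First octet: 200
Binary: 11001000
110xxxxx -> Class C (192-223)
Class C, default mask 255.255.255.0 (/24)


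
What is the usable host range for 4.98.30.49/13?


Network: 4.96.0.0
Broadcast: 4.103.255.255
First usable = network + 1
Last usable = broadcast - 1
Range: 4.96.0.1 to 4.103.255.254


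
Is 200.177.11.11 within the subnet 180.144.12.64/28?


Subnet network: 180.144.12.64
Test IP AND mask: 200.177.11.0
No, 200.177.11.11 is not in 180.144.12.64/28


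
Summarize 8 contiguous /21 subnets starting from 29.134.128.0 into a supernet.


Original prefix: /21
Number of subnets: 8 = 2^3
New prefix = 21 - 3 = 18
Supernet: 29.134.128.0/18


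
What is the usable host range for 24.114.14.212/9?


Network: 24.0.0.0
Broadcast: 24.127.255.255
First usable = network + 1
Last usable = broadcast - 1
Range: 24.0.0.1 to 24.127.255.254


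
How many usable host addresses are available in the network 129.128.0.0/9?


Host bits = 32 - 9 = 23
Total addresses = 2^23 = 8388608
Usable = total - 2 (network and broadcast)
Usable hosts: 8388606


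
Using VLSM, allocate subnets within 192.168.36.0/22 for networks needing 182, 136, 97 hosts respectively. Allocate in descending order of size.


182 hosts -> /24 (254 usable): 192.168.36.0/24
136 hosts -> /24 (254 usable): 192.168.37.0/24
97 hosts -> /25 (126 usable): 192.168.38.0/25
Allocation: 192.168.36.0/24 (182 hosts, 254 usable); 192.168.37.0/24 (136 hosts, 254 usable); 192.168.38.0/25 (97 hosts, 126 usable)


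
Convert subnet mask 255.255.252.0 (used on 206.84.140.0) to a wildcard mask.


Subnet mask: 255.255.252.0
Wildcard = 255.255.255.255 - subnet mask
255 - 255 = 0
255 - 255 = 0
255 - 252 = 3
255 - 0 = 255
Wildcard: 0.0.3.255


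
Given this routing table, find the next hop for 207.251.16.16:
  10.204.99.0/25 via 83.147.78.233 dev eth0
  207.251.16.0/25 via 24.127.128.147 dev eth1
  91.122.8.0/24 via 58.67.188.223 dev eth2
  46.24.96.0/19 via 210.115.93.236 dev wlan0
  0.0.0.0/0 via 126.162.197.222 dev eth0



Longest prefix match for 207.251.16.16:
  /25 10.204.99.0: no
  /25 207.251.16.0: MATCH
  /24 91.122.8.0: no
  /19 46.24.96.0: no
  /0 0.0.0.0: MATCH
Selected: next-hop 24.127.128.147 via eth1 (matched /25)


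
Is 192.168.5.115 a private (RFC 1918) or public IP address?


RFC 1918 private ranges:
  10.0.0.0/8 (10.0.0.0 - 10.255.255.255)
  172.16.0.0/12 (172.16.0.0 - 172.31.255.255)
  192.168.0.0/16 (192.168.0.0 - 192.168.255.255)
Private (in 192.168.0.0/16)


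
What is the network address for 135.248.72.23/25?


IP:   10000111.11111000.01001000.00010111
Mask: 11111111.11111111.11111111.10000000
AND operation:
Net:  10000111.11111000.01001000.00000000
Network: 135.248.72.0/25


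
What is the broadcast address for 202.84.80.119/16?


Network: 202.84.0.0/16
Host bits = 16
Set all host bits to 1:
Broadcast: 202.84.255.255


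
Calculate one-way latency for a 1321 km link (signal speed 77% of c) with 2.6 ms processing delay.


Speed = 0.77 * 3e5 km/s = 231000 km/s
Propagation delay = 1321 / 231000 = 0.0057 s = 5.7186 ms
Processing delay = 2.6 ms
Total one-way latency = 8.3186 ms


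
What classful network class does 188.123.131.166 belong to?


First octet: 188
Binary: 10111100
10xxxxxx -> Class B (128-191)
Class B, default mask 255.255.0.0 (/16)


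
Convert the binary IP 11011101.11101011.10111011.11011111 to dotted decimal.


11011101 = 221
11101011 = 235
10111011 = 187
11011111 = 223
IP: 221.235.187.223


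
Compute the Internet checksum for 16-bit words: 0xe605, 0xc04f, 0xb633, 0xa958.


Sum all words (with carry folding):
+ 0xe605 = 0xe605
+ 0xc04f = 0xa655
+ 0xb633 = 0x5c89
+ 0xa958 = 0x05e2
One's complement: ~0x05e2
Checksum = 0xfa1d


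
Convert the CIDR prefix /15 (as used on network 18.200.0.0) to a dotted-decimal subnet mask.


/15 means 15 network bits, 17 host bits
Binary: 11111111111111100000000000000000
Mask: 255.254.0.0


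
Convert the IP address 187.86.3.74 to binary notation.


187 = 10111011
86 = 01010110
3 = 00000011
74 = 01001010
Binary: 10111011.01010110.00000011.01001010


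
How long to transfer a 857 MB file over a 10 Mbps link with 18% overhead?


Effective throughput = 10 * (1 - 18/100) = 8.2 Mbps
File size in Mb = 857 * 8 = 6856 Mb
Time = 6856 / 8.2
Time = 836.0976 seconds


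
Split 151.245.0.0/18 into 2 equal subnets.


New prefix = 18 + 1 = 19
Each subnet has 8192 addresses
  151.245.0.0/19
  151.245.32.0/19
Subnets: 151.245.0.0/19, 151.245.32.0/19


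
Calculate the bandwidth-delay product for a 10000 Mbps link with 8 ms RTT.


BDP = bandwidth * RTT
= 10000 Mbps * 8 ms
= 10000 * 1e6 * 8 / 1000 bits
= 80000000 bits
= 10000000 bytes
= 9765.625 KB
BDP = 80000000 bits (10000000 bytes)


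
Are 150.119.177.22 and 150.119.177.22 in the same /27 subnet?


Mask: 255.255.255.224
150.119.177.22 AND mask = 150.119.177.0
150.119.177.22 AND mask = 150.119.177.0
Yes, same subnet (150.119.177.0)


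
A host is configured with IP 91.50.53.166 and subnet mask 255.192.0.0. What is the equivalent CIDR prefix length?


Binary: 11111111.11000000.00000000.00000000
Count leading 1s
Prefix: /10


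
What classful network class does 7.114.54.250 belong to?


First octet: 7
Binary: 00000111
0xxxxxxx -> Class A (1-126)
Class A, default mask 255.0.0.0 (/8)


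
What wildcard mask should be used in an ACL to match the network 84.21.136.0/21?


Subnet mask: 255.255.248.0
Wildcard = 255.255.255.255 - subnet mask
255 - 255 = 0
255 - 255 = 0
255 - 248 = 7
255 - 0 = 255
Wildcard: 0.0.7.255


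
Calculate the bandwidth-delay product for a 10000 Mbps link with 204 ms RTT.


BDP = bandwidth * RTT
= 10000 Mbps * 204 ms
= 10000 * 1e6 * 204 / 1000 bits
= 2040000000 bits
= 255000000 bytes
= 249023.4375 KB
BDP = 2040000000 bits (255000000 bytes)


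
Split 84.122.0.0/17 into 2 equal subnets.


New prefix = 17 + 1 = 18
Each subnet has 16384 addresses
  84.122.0.0/18
  84.122.64.0/18
Subnets: 84.122.0.0/18, 84.122.64.0/18


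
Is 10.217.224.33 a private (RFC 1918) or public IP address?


RFC 1918 private ranges:
  10.0.0.0/8 (10.0.0.0 - 10.255.255.255)
  172.16.0.0/12 (172.16.0.0 - 172.31.255.255)
  192.168.0.0/16 (192.168.0.0 - 192.168.255.255)
Private (in 10.0.0.0/8)
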